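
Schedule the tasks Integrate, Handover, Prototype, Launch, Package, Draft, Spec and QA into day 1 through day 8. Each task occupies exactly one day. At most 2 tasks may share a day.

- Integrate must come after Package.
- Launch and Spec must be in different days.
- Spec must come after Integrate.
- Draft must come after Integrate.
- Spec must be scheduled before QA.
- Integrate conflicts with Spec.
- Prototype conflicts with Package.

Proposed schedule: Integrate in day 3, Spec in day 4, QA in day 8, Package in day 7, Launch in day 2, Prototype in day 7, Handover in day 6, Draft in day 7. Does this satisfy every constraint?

Launch and Spec must be in different days — holds.
Integrate must come after Package — violated.
At most 2 tasks may share a day — violated.
Draft must come after Integrate — holds.
Prototype conflicts with Package — violated.
Spec must come after Integrate — holds.
Integrate conflicts with Spec — holds.
Spec must be scheduled before QA — holds.

No. Prototype conflicts with Package is not satisfied.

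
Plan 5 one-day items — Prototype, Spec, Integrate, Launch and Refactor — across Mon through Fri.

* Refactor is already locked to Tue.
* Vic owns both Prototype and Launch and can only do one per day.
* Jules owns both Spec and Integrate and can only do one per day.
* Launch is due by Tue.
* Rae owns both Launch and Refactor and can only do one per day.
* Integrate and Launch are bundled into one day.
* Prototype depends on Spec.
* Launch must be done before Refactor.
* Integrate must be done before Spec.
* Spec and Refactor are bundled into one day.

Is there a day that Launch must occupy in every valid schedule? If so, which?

Launch's window is Mon–Tue.
Refactor is fixed at Tue, and Launch can't share a day with Refactor.
So Launch must be Mon.

Mon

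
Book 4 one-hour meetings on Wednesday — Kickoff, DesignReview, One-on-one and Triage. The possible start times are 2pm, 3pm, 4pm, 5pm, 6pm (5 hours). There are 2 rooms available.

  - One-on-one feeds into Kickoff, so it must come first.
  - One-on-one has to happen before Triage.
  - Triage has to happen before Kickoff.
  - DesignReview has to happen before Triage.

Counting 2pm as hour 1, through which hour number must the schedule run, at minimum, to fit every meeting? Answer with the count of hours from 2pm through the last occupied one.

3 hours

The precedence chain requires at least 3 distinct hours.
With at most 2 per hour and 4 meetings, at least 2 hours are needed.
3 works (last occupied hour: 4pm): for example Kickoff -> 4pm, One-on-one -> 2pm, DesignReview -> 2pm, Triage -> 3pm.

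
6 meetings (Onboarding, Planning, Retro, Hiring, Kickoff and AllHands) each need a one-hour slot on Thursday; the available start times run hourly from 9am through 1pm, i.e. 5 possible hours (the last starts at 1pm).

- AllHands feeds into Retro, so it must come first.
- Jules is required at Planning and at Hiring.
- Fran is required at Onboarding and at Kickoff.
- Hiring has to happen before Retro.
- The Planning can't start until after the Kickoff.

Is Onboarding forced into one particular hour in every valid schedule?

No

Onboarding can be 9am (e.g. Kickoff=10am, Retro=10am, Onboarding=9am, Planning=11am, Hiring=9am, AllHands=9am) or 10am (e.g. Planning=10am; Retro=10am; AllHands=9am; Onboarding=10am; Kickoff=9am; Hiring=9am).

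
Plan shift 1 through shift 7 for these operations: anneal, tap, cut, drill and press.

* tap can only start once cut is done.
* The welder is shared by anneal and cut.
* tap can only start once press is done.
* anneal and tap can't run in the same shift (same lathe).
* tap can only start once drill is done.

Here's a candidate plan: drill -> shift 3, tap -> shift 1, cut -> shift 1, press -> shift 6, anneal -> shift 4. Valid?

The welder is shared by anneal and cut — holds.
tap can only start once cut is done — violated.
tap can only start once press is done — violated.
anneal and tap can't run in the same shift (same lathe) — holds.
tap can only start once drill is done — violated.

Invalid. tap can only start once press is done.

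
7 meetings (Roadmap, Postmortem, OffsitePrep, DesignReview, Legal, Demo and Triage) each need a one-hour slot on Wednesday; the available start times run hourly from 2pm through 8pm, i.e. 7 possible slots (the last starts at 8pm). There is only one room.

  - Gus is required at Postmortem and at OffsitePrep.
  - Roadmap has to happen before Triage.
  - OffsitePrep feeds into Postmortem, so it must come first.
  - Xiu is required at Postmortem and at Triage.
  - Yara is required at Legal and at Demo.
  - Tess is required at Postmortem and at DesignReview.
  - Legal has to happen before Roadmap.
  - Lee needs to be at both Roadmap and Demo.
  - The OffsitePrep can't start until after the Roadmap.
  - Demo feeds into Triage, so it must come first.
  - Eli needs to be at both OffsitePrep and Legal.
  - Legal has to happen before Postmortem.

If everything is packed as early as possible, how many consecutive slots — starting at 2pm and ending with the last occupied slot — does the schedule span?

7

The precedence chain requires at least 4 distinct slots.
With at most 1 per slot and 7 meetings, at least 7 slots are needed.
7 works (last occupied slot: 8pm): for example Roadmap -> 3pm, Postmortem -> 5pm, Legal -> 2pm, Triage -> 7pm, Demo -> 6pm, DesignReview -> 8pm, OffsitePrep -> 4pm.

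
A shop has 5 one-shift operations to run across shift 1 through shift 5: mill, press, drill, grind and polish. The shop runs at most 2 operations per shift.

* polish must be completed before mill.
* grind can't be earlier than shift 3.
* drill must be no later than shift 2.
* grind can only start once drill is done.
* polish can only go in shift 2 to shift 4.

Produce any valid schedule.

grind in shift 3, drill in shift 1, polish in shift 2, press in shift 1, mill in shift 3

Checking: polish(shift 2) before mill(shift 3); drill(shift 1) before grind(shift 3); drill=shift 1 in [shift 1,shift 2]; polish=shift 2 in [shift 2,shift 4]; grind=shift 3 in [shift 3,shift 5]; max 2 per shift (cap 2).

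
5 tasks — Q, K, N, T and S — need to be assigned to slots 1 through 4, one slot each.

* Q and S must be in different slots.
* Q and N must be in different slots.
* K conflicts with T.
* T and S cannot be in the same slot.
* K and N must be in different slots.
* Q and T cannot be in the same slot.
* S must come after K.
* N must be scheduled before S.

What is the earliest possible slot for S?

Precedence pushes S to at least 2.
S at 3 is achievable: K -> 1; Q -> 1; S -> 3; N -> 2; T -> 2.
Nothing earlier works — the conflict constraints rule out every slot before 3.

3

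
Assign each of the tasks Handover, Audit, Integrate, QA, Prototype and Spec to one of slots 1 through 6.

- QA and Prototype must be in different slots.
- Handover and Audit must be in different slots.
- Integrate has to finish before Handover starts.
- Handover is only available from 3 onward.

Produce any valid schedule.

QA in 1; Spec in 1; Audit in 1; Prototype in 2; Handover in 3; Integrate in 1

Checking: Integrate(1) before Handover(3); Handover(3) != Audit(1); QA(1) != Prototype(2); Handover=3 in [3,6].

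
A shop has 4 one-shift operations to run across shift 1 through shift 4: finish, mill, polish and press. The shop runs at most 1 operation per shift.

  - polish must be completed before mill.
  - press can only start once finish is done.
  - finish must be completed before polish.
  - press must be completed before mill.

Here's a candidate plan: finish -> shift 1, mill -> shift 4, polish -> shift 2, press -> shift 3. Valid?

polish must be completed before mill — holds.
The shop runs at most 1 operation per shift — holds.
finish must be completed before polish — holds.
press can only start once finish is done — holds.
press must be completed before mill — holds.

Yes, all constraints hold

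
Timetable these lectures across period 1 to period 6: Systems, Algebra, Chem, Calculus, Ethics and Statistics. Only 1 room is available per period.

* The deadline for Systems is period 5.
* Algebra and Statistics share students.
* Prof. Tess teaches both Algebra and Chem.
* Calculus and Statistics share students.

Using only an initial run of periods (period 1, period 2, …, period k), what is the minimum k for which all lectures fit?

6

With at most 1 per period and 6 lectures, at least 6 periods are needed.
6 works (last occupied period: period 6): for example Algebra=period 2; Chem=period 3; Calculus=period 4; Systems=period 1; Statistics=period 6; Ethics=period 5.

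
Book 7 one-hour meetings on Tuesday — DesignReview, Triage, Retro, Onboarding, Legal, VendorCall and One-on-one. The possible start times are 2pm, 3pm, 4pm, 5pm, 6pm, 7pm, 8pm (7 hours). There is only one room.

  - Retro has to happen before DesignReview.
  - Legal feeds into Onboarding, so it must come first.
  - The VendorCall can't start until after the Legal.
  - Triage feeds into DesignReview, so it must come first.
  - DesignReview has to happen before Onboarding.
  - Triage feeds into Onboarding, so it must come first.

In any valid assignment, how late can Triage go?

6pm

Downstream work caps Triage at 6pm.
Triage at 6pm is achievable: DesignReview=7pm; One-on-one=5pm; Retro=3pm; Legal=2pm; Triage=6pm; Onboarding=8pm; VendorCall=4pm.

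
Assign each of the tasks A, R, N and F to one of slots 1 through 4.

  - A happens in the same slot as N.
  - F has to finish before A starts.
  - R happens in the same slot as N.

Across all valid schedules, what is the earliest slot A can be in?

Precedence pushes A to at least 2.
A at 2 is achievable: N in 2; R in 2; A in 2; F in 1.

2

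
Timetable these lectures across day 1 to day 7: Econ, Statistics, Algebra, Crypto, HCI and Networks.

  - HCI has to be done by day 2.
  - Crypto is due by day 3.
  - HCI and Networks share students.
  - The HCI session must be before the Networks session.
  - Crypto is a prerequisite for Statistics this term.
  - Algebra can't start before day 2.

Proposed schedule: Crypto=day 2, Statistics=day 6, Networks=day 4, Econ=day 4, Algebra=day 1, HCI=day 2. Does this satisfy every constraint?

No — it violates: Algebra can't start before day 2

HCI has to be done by day 2 — holds.
HCI and Networks share students — holds.
Crypto is a prerequisite for Statistics this term — holds.
The HCI session must be before the Networks session — holds.
Algebra can't start before day 2 — violated.
Crypto is due by day 3 — holds.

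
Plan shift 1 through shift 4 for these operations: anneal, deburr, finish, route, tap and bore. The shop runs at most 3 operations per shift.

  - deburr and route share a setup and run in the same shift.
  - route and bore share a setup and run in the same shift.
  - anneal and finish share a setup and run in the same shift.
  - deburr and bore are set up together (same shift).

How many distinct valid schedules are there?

Splitting on anneal: it can be shift 1 (9), shift 2 (9), shift 3 (9), shift 4 (9). Listing each branch's schedules as (deburr, finish, route, tap, bore) by shift number:
anneal=shift 1: (2,1,2,1,2) (2,1,2,3,2) (2,1,2,4,2) (3,1,3,1,3) (3,1,3,2,3) (3,1,3,4,3) (4,1,4,1,4) (4,1,4,2,4) (4,1,4,3,4) — 9.
anneal=shift 2: (1,2,1,2,1) (1,2,1,3,1) (1,2,1,4,1) (3,2,3,1,3) (3,2,3,2,3) (3,2,3,4,3) (4,2,4,1,4) (4,2,4,2,4) (4,2,4,3,4) — 9.
anneal=shift 3: (1,3,1,2,1) (1,3,1,3,1) (1,3,1,4,1) (2,3,2,1,2) (2,3,2,3,2) (2,3,2,4,2) (4,3,4,1,4) (4,3,4,2,4) (4,3,4,3,4) — 9.
anneal=shift 4: (1,4,1,2,1) (1,4,1,3,1) (1,4,1,4,1) (2,4,2,1,2) (2,4,2,3,2) (2,4,2,4,2) (3,4,3,1,3) (3,4,3,2,3) (3,4,3,4,3) — 9.
Summing: 9 + 9 + 9 + 9 = 36.

36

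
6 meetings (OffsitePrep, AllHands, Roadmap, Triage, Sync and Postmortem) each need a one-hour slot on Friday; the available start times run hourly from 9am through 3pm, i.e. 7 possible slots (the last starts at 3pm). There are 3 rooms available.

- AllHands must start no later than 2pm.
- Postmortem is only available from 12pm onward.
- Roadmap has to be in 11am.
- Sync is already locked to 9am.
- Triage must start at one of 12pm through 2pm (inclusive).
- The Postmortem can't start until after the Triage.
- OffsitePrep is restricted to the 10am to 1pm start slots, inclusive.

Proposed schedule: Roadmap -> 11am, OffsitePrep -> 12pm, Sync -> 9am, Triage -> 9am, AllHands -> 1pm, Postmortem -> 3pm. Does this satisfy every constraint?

No. Triage must start at one of 12pm through 2pm (inclusive) is not satisfied.

OffsitePrep is restricted to the 10am to 1pm start slots, inclusive — holds.
Triage must start at one of 12pm through 2pm (inclusive) — violated.
Postmortem is only available from 12pm onward — holds.
AllHands must start no later than 2pm — holds.
The Postmortem can't start until after the Triage — holds.
Roadmap has to be in 11am — holds.
There are 3 rooms available — holds.
Sync is already locked to 9am — holds.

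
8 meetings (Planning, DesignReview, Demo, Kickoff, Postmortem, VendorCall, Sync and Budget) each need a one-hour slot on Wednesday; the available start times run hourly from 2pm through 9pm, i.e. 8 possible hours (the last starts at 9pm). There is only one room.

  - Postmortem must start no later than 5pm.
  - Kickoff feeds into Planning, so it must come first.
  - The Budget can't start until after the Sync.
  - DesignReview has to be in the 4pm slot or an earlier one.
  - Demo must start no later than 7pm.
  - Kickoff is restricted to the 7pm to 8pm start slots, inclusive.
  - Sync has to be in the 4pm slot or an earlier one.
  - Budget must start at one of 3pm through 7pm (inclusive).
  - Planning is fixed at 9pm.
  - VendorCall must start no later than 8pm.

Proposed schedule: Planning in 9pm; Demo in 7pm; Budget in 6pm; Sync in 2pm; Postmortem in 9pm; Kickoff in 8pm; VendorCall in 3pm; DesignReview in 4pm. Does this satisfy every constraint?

No — it violates: There is only one room

DesignReview has to be in the 4pm slot or an earlier one — holds.
The Budget can't start until after the Sync — holds.
Sync has to be in the 4pm slot or an earlier one — holds.
Kickoff feeds into Planning, so it must come first — holds.
Postmortem must start no later than 5pm — violated.
Budget must start at one of 3pm through 7pm (inclusive) — holds.
Kickoff is restricted to the 7pm to 8pm start slots, inclusive — holds.
Demo must start no later than 7pm — holds.
There is only one room — violated.
Planning is fixed at 9pm — holds.
VendorCall must start no later than 8pm — holds.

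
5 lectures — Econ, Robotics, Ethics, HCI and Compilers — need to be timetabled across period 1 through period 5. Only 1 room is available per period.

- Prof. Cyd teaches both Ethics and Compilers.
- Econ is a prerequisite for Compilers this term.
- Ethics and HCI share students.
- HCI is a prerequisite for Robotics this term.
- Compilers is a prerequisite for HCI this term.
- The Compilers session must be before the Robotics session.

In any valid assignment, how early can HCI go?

period 3

Precedence pushes HCI to at least period 3; downstream work caps HCI at period 4.
HCI at period 3 is achievable: Econ -> period 1; Ethics -> period 5; HCI -> period 3; Compilers -> period 2; Robotics -> period 4.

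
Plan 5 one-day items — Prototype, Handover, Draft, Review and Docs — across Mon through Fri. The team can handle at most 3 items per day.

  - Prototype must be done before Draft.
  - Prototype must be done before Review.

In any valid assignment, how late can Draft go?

Fri

Precedence pushes Draft to at least Tue.
Draft at Fri is achievable: Prototype in Mon; Docs in Mon; Handover in Mon; Review in Tue; Draft in Fri.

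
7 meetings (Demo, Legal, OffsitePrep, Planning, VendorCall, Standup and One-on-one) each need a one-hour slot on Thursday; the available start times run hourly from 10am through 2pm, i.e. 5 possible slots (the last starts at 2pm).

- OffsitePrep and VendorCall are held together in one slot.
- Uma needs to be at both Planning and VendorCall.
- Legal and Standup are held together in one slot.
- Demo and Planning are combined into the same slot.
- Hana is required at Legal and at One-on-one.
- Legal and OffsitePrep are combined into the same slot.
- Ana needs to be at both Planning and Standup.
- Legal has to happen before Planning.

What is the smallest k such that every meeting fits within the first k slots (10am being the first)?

The precedence chain requires at least 2 distinct slots.
2 works (last occupied slot: 11am): for example Demo -> 11am, One-on-one -> 11am, Legal -> 10am, VendorCall -> 10am, OffsitePrep -> 10am, Standup -> 10am, Planning -> 11am.

2 slots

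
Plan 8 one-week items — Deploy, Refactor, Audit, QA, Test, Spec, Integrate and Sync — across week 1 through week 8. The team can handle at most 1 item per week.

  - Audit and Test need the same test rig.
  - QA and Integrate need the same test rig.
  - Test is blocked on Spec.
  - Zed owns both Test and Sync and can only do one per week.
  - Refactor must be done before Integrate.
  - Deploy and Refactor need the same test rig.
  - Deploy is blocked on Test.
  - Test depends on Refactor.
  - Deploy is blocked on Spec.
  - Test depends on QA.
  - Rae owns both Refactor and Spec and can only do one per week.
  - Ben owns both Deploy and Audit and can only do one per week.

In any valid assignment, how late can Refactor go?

week 5

Downstream work caps Refactor at week 6.
Refactor at week 5 is achievable: Sync=week 4; Deploy=week 7; Spec=week 1; Test=week 6; Integrate=week 8; QA=week 2; Audit=week 3; Refactor=week 5.
Nothing later works — the conflict and capacity constraints rule out every week after week 5.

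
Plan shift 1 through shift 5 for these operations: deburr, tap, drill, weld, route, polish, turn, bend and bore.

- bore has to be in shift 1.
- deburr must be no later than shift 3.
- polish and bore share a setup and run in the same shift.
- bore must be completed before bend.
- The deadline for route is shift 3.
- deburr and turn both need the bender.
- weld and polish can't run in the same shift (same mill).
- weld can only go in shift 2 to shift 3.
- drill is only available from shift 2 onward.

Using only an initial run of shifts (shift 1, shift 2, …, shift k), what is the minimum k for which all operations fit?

2 shifts

The precedence chain requires at least 2 distinct shifts.
2 works (last occupied shift: shift 2): for example deburr in shift 1, tap in shift 1, weld in shift 2, bend in shift 2, polish in shift 1, drill in shift 2, route in shift 1, turn in shift 2, bore in shift 1.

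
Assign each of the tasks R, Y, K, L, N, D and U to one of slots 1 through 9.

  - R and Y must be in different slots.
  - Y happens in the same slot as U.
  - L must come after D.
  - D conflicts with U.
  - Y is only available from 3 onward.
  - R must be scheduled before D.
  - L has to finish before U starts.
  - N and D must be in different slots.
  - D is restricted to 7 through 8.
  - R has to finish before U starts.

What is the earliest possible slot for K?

K at 1 is achievable: R in 1; Y in 9; N in 1; K in 1; U in 9; L in 8; D in 7.

1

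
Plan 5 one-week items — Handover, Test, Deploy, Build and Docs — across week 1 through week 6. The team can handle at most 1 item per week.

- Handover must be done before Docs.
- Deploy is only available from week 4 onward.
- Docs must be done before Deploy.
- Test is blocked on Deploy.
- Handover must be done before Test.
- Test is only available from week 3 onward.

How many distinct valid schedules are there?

Splitting on Handover: it can be week 1 (14), week 2 (8), week 3 (2). Listing each branch's schedules as (Test, Deploy, Build, Docs) by week number:
Handover=week 1: (5,4,2,3) (5,4,3,2) (5,4,6,2) (5,4,6,3) (6,4,2,3) (6,4,3,2) (6,4,5,2) (6,4,5,3) (6,5,2,3) (6,5,2,4) (6,5,3,2) (6,5,3,4) (6,5,4,2) (6,5,4,3) — 14.
Handover=week 2: (5,4,1,3) (5,4,6,3) (6,4,1,3) (6,4,5,3) (6,5,1,3) (6,5,1,4) (6,5,3,4) (6,5,4,3) — 8.
Handover=week 3: (6,5,1,4) (6,5,2,4) — 2.
Summing: 14 + 8 + 2 = 24.

24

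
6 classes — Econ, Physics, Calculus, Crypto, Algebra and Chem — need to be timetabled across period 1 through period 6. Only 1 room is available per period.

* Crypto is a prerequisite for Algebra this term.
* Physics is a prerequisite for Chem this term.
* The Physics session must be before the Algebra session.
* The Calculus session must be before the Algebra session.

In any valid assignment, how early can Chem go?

period 2

Precedence pushes Chem to at least period 2.
Chem at period 2 is achievable: Econ in period 6; Physics in period 1; Calculus in period 3; Algebra in period 5; Chem in period 2; Crypto in period 4.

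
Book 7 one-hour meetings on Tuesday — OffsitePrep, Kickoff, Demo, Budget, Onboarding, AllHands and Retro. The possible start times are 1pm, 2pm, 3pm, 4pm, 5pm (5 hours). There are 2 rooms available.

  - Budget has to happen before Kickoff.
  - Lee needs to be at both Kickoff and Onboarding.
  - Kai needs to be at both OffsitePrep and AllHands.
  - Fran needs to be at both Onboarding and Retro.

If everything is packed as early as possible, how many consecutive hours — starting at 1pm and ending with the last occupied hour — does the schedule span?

4

The precedence chain requires at least 2 distinct hours.
With at most 2 per hour and 7 meetings, at least 4 hours are needed.
4 works (last occupied hour: 4pm): for example Retro -> 4pm, Kickoff -> 2pm, AllHands -> 3pm, Onboarding -> 3pm, Demo -> 2pm, Budget -> 1pm, OffsitePrep -> 1pm.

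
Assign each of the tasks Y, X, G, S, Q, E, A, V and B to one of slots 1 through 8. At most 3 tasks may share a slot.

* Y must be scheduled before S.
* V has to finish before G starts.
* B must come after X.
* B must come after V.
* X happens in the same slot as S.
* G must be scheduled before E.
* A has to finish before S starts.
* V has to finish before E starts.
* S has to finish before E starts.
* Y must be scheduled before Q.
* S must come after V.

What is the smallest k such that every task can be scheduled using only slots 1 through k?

The precedence chain requires at least 3 distinct slots.
With at most 3 per slot and 9 tasks, at least 3 slots are needed.
3 works (last occupied slot: 3): for example Q -> 3, X -> 2, Y -> 1, B -> 3, A -> 1, E -> 3, G -> 2, V -> 1, S -> 2.

3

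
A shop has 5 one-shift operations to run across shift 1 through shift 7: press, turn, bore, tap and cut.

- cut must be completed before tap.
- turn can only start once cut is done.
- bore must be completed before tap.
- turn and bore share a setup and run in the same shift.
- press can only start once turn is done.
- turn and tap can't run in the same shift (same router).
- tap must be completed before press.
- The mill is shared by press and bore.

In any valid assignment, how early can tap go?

shift 3

Precedence pushes tap to at least shift 3; downstream work caps tap at shift 6.
tap at shift 3 is achievable: press -> shift 4; turn -> shift 2; cut -> shift 1; bore -> shift 2; tap -> shift 3.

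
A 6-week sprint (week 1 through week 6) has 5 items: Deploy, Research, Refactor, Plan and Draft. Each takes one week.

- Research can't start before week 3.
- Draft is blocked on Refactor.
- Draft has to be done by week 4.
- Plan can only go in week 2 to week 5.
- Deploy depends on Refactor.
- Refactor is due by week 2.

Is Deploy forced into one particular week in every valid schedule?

No

Deploy can be week 2 (e.g. Draft -> week 2, Deploy -> week 2, Research -> week 3, Plan -> week 2, Refactor -> week 1) or week 3 (e.g. Draft=week 2, Deploy=week 3, Refactor=week 1, Plan=week 2, Research=week 3).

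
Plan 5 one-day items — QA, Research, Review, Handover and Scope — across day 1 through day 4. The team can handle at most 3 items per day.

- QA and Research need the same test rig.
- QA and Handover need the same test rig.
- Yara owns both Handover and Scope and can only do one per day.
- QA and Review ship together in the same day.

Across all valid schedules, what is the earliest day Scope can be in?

day 1

Scope at day 1 is achievable: Research in day 2, Scope in day 1, Handover in day 2, QA in day 1, Review in day 1.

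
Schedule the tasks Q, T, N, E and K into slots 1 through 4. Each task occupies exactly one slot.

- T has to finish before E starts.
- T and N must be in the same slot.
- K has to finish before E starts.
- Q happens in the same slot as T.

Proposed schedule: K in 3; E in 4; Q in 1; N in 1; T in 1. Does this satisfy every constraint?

Q happens in the same slot as T — holds.
T has to finish before E starts — holds.
K has to finish before E starts — holds.
T and N must be in the same slot — holds.

Valid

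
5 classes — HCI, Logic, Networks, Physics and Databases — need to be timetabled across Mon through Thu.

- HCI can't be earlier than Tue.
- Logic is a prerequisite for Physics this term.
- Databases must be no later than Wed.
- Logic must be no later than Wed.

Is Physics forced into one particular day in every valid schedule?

Physics can be Tue (e.g. HCI in Tue; Logic in Mon; Databases in Mon; Physics in Tue; Networks in Mon) or Wed (e.g. Logic=Mon; Databases=Mon; Physics=Wed; HCI=Tue; Networks=Mon).

No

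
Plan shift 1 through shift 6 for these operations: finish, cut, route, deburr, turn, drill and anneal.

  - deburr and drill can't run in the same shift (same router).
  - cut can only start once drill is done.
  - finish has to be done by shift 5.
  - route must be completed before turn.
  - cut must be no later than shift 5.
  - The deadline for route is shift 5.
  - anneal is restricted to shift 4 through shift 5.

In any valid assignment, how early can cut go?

shift 2

Precedence pushes cut to at least shift 2; cut's own window allows nothing later than shift 5.
cut at shift 2 is achievable: route -> shift 1; cut -> shift 2; anneal -> shift 4; drill -> shift 1; turn -> shift 2; deburr -> shift 2; finish -> shift 1.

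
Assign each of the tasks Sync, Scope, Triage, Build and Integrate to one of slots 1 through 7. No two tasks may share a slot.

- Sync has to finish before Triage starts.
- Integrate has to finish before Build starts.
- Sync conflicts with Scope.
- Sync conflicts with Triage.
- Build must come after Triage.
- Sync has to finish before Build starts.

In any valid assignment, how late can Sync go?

Downstream work caps Sync at 5.
Sync at 5 is achievable: Scope=2; Build=7; Triage=6; Sync=5; Integrate=1.

5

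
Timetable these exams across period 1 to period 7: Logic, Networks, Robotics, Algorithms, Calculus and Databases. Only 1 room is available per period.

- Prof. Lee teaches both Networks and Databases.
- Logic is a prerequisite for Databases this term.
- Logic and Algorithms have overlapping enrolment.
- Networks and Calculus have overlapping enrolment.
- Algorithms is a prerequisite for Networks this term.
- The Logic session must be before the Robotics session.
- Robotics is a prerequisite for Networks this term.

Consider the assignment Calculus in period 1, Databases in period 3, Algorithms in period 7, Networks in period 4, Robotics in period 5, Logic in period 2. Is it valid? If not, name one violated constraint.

Logic is a prerequisite for Databases this term — holds.
Only 1 room is available per period — holds.
The Logic session must be before the Robotics session — holds.
Prof. Lee teaches both Networks and Databases — holds.
Robotics is a prerequisite for Networks this term — violated.
Logic and Algorithms have overlapping enrolment — holds.
Algorithms is a prerequisite for Networks this term — violated.
Networks and Calculus have overlapping enrolment — holds.

No. Algorithms is a prerequisite for Networks this term is not satisfied.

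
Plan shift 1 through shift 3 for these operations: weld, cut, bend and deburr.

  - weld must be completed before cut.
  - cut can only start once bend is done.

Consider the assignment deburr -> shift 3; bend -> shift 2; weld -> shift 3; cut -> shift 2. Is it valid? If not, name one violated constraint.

No. weld must be completed before cut is not satisfied.

cut can only start once bend is done — violated.
weld must be completed before cut — violated.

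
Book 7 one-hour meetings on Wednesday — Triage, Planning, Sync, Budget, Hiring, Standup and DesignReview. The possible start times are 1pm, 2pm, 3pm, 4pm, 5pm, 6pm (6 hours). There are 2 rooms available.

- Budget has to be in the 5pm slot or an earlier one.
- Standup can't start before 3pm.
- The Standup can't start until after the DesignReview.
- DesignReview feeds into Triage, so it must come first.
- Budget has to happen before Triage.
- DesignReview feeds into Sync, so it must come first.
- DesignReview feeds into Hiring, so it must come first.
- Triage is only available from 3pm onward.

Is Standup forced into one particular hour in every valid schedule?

No

Standup can be 3pm (e.g. Standup in 3pm, Planning in 4pm, Hiring in 2pm, DesignReview in 1pm, Triage in 3pm, Sync in 2pm, Budget in 1pm) or 4pm (e.g. Planning in 3pm; Budget in 1pm; Hiring in 2pm; Triage in 3pm; DesignReview in 1pm; Sync in 2pm; Standup in 4pm).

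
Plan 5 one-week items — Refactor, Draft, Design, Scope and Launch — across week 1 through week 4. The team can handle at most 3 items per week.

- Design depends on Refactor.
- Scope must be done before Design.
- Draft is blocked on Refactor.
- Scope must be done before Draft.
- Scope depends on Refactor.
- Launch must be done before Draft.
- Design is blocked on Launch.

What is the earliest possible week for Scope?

Precedence pushes Scope to at least week 2; downstream work caps Scope at week 3.
Scope at week 2 is achievable: Scope in week 2, Draft in week 3, Design in week 3, Refactor in week 1, Launch in week 1.

week 2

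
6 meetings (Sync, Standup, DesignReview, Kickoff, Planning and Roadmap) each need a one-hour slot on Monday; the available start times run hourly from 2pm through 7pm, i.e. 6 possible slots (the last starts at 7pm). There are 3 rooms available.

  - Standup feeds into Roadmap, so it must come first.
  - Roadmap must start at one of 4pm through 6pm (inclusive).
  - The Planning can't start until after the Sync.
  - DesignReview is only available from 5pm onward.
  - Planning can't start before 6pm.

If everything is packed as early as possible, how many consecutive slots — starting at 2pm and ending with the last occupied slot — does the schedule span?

The precedence chain requires at least 2 distinct slots.
With at most 3 per slot and 6 meetings, at least 2 slots are needed.
Planning can't be placed before 6pm — that is slot 5 counting from 2pm — so the schedule must run through at least 5 slots.
5 works (last occupied slot: 6pm): for example Sync in 2pm; Kickoff in 2pm; Planning in 6pm; Roadmap in 4pm; Standup in 2pm; DesignReview in 5pm.

5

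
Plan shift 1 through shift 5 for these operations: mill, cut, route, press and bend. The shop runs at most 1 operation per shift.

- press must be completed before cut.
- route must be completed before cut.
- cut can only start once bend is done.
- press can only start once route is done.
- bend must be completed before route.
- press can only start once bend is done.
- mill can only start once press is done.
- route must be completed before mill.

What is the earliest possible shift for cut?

Precedence pushes cut to at least shift 4.
cut at shift 4 is achievable: press -> shift 3; route -> shift 2; mill -> shift 5; cut -> shift 4; bend -> shift 1.

shift 4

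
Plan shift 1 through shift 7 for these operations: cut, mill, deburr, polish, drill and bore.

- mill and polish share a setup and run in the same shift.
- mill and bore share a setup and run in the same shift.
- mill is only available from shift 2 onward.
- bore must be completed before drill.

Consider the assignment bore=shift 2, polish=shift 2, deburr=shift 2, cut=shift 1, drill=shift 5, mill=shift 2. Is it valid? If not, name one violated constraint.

Yes, all constraints hold

mill and polish share a setup and run in the same shift — holds.
mill is only available from shift 2 onward — holds.
mill and bore share a setup and run in the same shift — holds.
bore must be completed before drill — holds.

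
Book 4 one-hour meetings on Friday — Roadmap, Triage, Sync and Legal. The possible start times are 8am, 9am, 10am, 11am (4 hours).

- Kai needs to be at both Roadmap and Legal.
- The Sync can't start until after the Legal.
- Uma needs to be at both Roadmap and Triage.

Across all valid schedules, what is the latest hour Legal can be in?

Downstream work caps Legal at 10am.
Legal at 10am is achievable: Triage -> 9am; Legal -> 10am; Roadmap -> 8am; Sync -> 11am.

10am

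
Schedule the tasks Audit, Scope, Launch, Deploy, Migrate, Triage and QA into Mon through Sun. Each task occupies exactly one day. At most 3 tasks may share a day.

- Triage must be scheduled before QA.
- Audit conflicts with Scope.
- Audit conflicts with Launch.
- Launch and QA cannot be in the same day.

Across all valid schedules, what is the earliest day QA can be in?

Tue

Precedence pushes QA to at least Tue.
QA at Tue is achievable: QA=Tue, Scope=Tue, Triage=Mon, Audit=Mon, Migrate=Tue, Launch=Wed, Deploy=Mon.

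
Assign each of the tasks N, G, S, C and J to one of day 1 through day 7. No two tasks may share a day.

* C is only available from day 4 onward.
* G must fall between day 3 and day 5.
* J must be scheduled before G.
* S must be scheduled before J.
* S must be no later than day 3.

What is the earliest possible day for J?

day 2

Precedence pushes J to at least day 2; downstream work caps J at day 4.
J at day 2 is achievable: G=day 3; C=day 4; J=day 2; N=day 5; S=day 1.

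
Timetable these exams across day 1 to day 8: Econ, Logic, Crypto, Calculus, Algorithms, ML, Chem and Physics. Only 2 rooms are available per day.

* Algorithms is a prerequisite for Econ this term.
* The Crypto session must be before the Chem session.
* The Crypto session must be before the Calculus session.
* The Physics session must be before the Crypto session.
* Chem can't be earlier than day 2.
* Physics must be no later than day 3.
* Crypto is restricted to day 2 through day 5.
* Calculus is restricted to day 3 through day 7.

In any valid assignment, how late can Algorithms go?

day 7

Downstream work caps Algorithms at day 7.
Algorithms at day 7 is achievable: Crypto=day 2, Calculus=day 3, ML=day 2, Chem=day 3, Econ=day 8, Physics=day 1, Algorithms=day 7, Logic=day 1.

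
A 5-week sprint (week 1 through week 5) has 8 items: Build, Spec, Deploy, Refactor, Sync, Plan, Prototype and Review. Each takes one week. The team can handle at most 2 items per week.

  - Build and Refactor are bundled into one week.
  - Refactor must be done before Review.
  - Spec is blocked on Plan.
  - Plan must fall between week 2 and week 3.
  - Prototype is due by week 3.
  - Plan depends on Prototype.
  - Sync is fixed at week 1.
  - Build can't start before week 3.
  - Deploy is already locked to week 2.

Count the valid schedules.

Splitting on Build: it can be week 3 (4), week 4 (4). Listing each branch's schedules as (Spec, Deploy, Refactor, Sync, Plan, Prototype, Review) by week number:
Build=week 3: (4,2,3,1,2,1,4) (4,2,3,1,2,1,5) (5,2,3,1,2,1,4) (5,2,3,1,2,1,5) — 4.
Build=week 4: (3,2,4,1,2,1,5) (5,2,4,1,2,1,5) (5,2,4,1,3,1,5) (5,2,4,1,3,2,5) — 4.
Summing: 4 + 4 = 8.

8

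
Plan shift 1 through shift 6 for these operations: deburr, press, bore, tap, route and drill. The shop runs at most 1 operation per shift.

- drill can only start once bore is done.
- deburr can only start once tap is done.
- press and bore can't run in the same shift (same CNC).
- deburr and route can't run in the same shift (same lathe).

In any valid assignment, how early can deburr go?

shift 2

Precedence pushes deburr to at least shift 2.
deburr at shift 2 is achievable: press -> shift 5; bore -> shift 3; tap -> shift 1; deburr -> shift 2; drill -> shift 4; route -> shift 6.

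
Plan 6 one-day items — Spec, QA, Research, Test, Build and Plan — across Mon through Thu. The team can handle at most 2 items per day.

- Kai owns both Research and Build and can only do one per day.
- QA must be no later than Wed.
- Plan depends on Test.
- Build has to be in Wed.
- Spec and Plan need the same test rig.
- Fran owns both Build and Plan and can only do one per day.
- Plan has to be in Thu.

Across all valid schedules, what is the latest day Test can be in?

Wed

Downstream work caps Test at Wed.
Test at Wed is achievable: Test in Wed; Spec in Mon; Build in Wed; Plan in Thu; QA in Mon; Research in Tue.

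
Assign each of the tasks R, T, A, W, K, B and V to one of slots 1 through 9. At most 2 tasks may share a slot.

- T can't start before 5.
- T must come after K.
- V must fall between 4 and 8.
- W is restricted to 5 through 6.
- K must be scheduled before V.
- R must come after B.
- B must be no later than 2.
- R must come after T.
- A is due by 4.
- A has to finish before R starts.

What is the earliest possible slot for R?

Precedence pushes R to at least 6.
R at 6 is achievable: B in 1, K in 2, A in 1, T in 5, R in 6, W in 5, V in 4.

6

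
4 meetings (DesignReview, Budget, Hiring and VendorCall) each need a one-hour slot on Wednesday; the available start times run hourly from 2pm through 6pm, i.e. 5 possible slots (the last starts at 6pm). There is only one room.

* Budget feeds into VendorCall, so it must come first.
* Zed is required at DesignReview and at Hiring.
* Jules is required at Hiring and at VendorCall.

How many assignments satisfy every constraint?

60

Splitting on DesignReview: it can be 2pm (12), 3pm (12), 4pm (12), 5pm (12), 6pm (12). Listing each branch's schedules as (Budget, Hiring, VendorCall):
DesignReview=2pm: (3pm,4pm,5pm) (3pm,4pm,6pm) (3pm,5pm,4pm) (3pm,5pm,6pm) (3pm,6pm,4pm) (3pm,6pm,5pm) (4pm,3pm,5pm) (4pm,3pm,6pm) (4pm,5pm,6pm) (4pm,6pm,5pm) (5pm,3pm,6pm) (5pm,4pm,6pm) — 12.
DesignReview=3pm: (2pm,4pm,5pm) (2pm,4pm,6pm) (2pm,5pm,4pm) (2pm,5pm,6pm) (2pm,6pm,4pm) (2pm,6pm,5pm) (4pm,2pm,5pm) (4pm,2pm,6pm) (4pm,5pm,6pm) (4pm,6pm,5pm) (5pm,2pm,6pm) (5pm,4pm,6pm) — 12.
DesignReview=4pm: (2pm,3pm,5pm) (2pm,3pm,6pm) (2pm,5pm,3pm) (2pm,5pm,6pm) (2pm,6pm,3pm) (2pm,6pm,5pm) (3pm,2pm,5pm) (3pm,2pm,6pm) (3pm,5pm,6pm) (3pm,6pm,5pm) (5pm,2pm,6pm) (5pm,3pm,6pm) — 12.
DesignReview=5pm: (2pm,3pm,4pm) (2pm,3pm,6pm) (2pm,4pm,3pm) (2pm,4pm,6pm) (2pm,6pm,3pm) (2pm,6pm,4pm) (3pm,2pm,4pm) (3pm,2pm,6pm) (3pm,4pm,6pm) (3pm,6pm,4pm) (4pm,2pm,6pm) (4pm,3pm,6pm) — 12.
DesignReview=6pm: (2pm,3pm,4pm) (2pm,3pm,5pm) (2pm,4pm,3pm) (2pm,4pm,5pm) (2pm,5pm,3pm) (2pm,5pm,4pm) (3pm,2pm,4pm) (3pm,2pm,5pm) (3pm,4pm,5pm) (3pm,5pm,4pm) (4pm,2pm,5pm) (4pm,3pm,5pm) — 12.
Summing: 12 + 12 + 12 + 12 + 12 = 60.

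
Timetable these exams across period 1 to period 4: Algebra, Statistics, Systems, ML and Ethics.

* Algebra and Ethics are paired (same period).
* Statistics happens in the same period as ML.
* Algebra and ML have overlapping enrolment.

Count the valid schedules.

Splitting on Algebra: it can be period 1 (12), period 2 (12), period 3 (12), period 4 (12). Listing each branch's schedules as (Statistics, Systems, ML, Ethics) by period number:
Algebra=period 1: (2,1,2,1) (2,2,2,1) (2,3,2,1) (2,4,2,1) (3,1,3,1) (3,2,3,1) (3,3,3,1) (3,4,3,1) (4,1,4,1) (4,2,4,1) (4,3,4,1) (4,4,4,1) — 12.
Algebra=period 2: (1,1,1,2) (1,2,1,2) (1,3,1,2) (1,4,1,2) (3,1,3,2) (3,2,3,2) (3,3,3,2) (3,4,3,2) (4,1,4,2) (4,2,4,2) (4,3,4,2) (4,4,4,2) — 12.
Algebra=period 3: (1,1,1,3) (1,2,1,3) (1,3,1,3) (1,4,1,3) (2,1,2,3) (2,2,2,3) (2,3,2,3) (2,4,2,3) (4,1,4,3) (4,2,4,3) (4,3,4,3) (4,4,4,3) — 12.
Algebra=period 4: (1,1,1,4) (1,2,1,4) (1,3,1,4) (1,4,1,4) (2,1,2,4) (2,2,2,4) (2,3,2,4) (2,4,2,4) (3,1,3,4) (3,2,3,4) (3,3,3,4) (3,4,3,4) — 12.
Summing: 12 + 12 + 12 + 12 = 48.

48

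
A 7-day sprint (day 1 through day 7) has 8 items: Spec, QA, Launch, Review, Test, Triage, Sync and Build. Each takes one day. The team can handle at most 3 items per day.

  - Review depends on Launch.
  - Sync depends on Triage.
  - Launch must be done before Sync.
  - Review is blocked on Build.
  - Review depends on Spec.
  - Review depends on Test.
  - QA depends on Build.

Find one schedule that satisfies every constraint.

QA -> day 3, Build -> day 1, Review -> day 3, Test -> day 2, Launch -> day 1, Sync -> day 2, Spec -> day 2, Triage -> day 1

Checking: Launch(day 1) before Sync(day 2); Test(day 2) before Review(day 3); Spec(day 2) before Review(day 3); Build(day 1) before QA(day 3); Triage(day 1) before Sync(day 2); Launch(day 1) before Review(day 3); Build(day 1) before Review(day 3); max 3 per day (cap 3).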